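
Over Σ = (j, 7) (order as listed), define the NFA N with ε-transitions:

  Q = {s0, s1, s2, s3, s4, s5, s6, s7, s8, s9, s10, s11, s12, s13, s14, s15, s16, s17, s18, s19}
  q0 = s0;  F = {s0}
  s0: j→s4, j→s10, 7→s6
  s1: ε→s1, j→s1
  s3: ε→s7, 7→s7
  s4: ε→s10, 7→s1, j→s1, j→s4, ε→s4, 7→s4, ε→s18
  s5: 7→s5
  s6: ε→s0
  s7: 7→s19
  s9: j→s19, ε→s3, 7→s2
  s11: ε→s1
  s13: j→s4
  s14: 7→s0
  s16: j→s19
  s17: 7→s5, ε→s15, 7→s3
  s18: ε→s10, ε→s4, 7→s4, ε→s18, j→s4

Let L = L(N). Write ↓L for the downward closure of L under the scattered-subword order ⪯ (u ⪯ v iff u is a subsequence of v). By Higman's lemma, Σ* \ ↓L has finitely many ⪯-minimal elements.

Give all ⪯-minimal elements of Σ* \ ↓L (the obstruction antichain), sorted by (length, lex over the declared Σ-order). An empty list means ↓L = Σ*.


Antichain: [j].

|Q|=20, |F|=1, |δ|=32 (12 ε).
min D↑ (2 st, q0=0, F={1}): 0:j→1,7→0 1:j→1,7→1 (ε-aug+det+¬).
'j': N↓-sim [6, 4] end={s1,s10,s18,s4} rej; 1/1 del acc.
1 words, ⪯-incomp.


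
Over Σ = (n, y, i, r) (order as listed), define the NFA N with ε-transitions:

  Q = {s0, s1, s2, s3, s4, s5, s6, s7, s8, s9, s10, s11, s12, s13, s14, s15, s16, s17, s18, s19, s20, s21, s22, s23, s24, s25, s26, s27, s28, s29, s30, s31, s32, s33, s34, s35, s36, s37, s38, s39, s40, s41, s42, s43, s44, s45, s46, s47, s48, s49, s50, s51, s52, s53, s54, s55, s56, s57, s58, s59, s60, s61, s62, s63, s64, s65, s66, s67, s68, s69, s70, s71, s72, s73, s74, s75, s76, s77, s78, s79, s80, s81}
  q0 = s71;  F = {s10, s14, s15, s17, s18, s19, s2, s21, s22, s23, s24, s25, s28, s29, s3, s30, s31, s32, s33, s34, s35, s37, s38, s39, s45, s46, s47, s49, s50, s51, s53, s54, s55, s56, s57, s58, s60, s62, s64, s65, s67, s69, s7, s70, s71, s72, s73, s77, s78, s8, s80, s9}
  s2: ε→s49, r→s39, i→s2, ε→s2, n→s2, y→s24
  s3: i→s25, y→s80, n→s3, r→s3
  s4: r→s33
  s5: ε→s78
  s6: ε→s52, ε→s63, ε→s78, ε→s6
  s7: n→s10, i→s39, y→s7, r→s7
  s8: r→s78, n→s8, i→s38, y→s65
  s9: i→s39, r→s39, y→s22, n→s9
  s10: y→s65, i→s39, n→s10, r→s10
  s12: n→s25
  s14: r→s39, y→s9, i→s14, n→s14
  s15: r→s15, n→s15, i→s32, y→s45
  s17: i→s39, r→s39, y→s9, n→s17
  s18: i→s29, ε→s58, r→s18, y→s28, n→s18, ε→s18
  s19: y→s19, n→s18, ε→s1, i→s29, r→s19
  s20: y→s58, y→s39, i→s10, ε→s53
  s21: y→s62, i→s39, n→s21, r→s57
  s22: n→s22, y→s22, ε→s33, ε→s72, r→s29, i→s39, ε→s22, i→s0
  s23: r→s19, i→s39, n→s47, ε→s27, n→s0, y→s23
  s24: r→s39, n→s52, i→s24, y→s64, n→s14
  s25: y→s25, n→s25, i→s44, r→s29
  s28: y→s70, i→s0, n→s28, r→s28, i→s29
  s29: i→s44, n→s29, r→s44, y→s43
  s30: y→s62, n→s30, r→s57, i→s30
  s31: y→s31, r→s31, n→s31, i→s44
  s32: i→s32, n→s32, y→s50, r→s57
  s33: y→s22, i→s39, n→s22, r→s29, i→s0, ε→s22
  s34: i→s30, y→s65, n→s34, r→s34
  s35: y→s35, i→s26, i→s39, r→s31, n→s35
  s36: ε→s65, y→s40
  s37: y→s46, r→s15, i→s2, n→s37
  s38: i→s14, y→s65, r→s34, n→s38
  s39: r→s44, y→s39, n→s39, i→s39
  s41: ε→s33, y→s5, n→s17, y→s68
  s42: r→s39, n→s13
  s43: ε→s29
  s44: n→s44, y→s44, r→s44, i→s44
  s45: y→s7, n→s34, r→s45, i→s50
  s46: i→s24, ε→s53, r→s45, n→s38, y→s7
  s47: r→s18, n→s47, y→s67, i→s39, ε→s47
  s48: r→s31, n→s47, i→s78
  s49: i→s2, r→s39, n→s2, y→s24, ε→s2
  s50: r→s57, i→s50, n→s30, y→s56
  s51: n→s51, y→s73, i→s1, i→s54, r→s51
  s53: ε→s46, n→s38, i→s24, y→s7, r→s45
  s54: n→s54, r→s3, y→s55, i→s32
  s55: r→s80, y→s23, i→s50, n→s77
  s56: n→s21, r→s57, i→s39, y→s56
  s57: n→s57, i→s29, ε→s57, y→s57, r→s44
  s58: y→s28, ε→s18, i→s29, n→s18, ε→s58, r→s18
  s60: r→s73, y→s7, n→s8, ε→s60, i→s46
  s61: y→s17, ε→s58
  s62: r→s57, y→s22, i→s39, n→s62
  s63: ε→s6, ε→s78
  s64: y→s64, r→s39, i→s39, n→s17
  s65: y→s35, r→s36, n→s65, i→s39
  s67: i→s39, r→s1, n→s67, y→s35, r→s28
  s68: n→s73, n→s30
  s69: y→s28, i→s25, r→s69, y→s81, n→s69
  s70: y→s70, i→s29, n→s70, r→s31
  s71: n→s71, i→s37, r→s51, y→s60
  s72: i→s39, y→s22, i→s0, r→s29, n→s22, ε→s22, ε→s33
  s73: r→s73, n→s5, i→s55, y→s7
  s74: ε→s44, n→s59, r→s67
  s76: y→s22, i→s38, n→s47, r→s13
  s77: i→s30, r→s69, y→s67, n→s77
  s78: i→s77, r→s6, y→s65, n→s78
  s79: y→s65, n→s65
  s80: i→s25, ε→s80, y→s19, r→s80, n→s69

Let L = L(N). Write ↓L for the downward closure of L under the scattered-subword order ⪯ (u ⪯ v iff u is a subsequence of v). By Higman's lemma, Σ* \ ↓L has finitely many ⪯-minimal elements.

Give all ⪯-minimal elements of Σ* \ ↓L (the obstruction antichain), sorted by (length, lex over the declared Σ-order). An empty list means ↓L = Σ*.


|Q|=82, |F|=52, |δ|=281 (34 ε).
min D↑ (48 st, q0=0, F={25}): 0:n→0,y→1,i→2,r→3 1:n→4,y→5,i→6,r→7 2:n→2,y→6,i→8,r→9 3:n→3,y→7,i→10,r→3 4:n→4,y→11,i→12,r→13 5:n→14,y→5,i→15,r→5 6:n→12,y→5,i→16,r→17 7:n→13,y→5,i→18,r→7 8:n→8,y→16,i→8,r→15 9:n→9,y→17,i→19,r→9 10:n→10,y→18,i→19,r→20 11:n→11,y→21,i→15,r→11 12:n→12,y→11,i→22,r→23 13:n→13,y→11,i→24,r→13 14:n→14,y→11,i→15,r→14 15:n→15,y→15,i→15,r→25 16:n→22,y→26,i→16,r→15 17:n→23,y→5,i→27,r→17 18:n→24,y→28,i→27,r→29 19:n→19,y→27,i→19,r→30 20:n→20,y→29,i→31,r→20 21:n→21,y→21,i→15,r→32 22:n→22,y→33,i→22,r→15 23:n→23,y→11,i→34,r→23 24:n→24,y→35,i→34,r→36 25:n→25,y→25,i→25,r→25 26:n→37,y→26,i→15,r→15 27:n→34,y→38,i→27,r→30 28:n→39,y→28,i→15,r→40 29:n→36,y→40,i→31,r→29 30:n→30,y→30,i→41,r→25 31:n→31,y→31,i→25,r→41 32:n→32,y→32,i→25,r→32 33:n→33,y→42,i→15,r→15 34:n→34,y→43,i→34,r→30 35:n→35,y→21,i→15,r→44 36:n→36,y→44,i→31,r→36 37:n→37,y→33,i→15,r→15 38:n→45,y→38,i→15,r→30 39:n→39,y→35,i→15,r→46 40:n→46,y→40,i→41,r→40 41:n→41,y→41,i→25,r→25 42:n→42,y→42,i→15,r→41 43:n→43,y→42,i→15,r→30 44:n→44,y→47,i→41,r→44 45:n→45,y→43,i→15,r→30 46:n→46,y→44,i→41,r→46 47:n→47,y→47,i→41,r→32 (ε-aug+det+¬).
'yyir': |S_i|=[65, 56, 35, 6, 1] end={s44} ∉↓L; 4/4 single-dels accept.
'iirr': N↓-sim [65, 56, 25, 5, 1] end={s44} ∉↓L; 4/4 deletions ∈↓L.
'ririi': run [65, 51, 36, 17, 5, 1] end={s44} — reject; 5/5 deletions ∈↓L.
'ynyyri': |S_i|=[65, 56, 41, 23, 15, 4, 1] end={s44} rej; 6/6 deletions ∈↓L.
4 obstructions.

min(Σ*\↓L) = [yyir, iirr, ririi, ynyyri].


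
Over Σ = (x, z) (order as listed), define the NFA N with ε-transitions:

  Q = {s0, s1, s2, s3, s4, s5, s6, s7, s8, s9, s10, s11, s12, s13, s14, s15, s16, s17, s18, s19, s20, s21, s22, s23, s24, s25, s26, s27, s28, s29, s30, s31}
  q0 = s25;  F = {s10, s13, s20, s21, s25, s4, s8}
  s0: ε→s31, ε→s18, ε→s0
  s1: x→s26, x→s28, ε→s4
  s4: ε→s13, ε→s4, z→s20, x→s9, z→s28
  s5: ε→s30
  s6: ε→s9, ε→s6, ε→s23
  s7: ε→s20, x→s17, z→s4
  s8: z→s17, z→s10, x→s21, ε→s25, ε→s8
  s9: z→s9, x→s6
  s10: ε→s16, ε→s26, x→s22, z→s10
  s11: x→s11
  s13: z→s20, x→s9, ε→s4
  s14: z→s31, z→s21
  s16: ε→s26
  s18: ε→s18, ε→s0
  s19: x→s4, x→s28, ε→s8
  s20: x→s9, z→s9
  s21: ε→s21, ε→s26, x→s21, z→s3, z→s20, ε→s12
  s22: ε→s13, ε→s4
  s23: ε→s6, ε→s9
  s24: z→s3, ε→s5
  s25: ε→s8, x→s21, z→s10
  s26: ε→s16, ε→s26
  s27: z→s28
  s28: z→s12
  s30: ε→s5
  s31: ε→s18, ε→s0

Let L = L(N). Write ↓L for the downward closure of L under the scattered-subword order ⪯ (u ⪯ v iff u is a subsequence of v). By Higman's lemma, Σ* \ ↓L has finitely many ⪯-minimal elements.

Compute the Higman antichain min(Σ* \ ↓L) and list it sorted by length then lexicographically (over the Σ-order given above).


|Q|=32, |F|=7, |δ|=65 (34 ε).
min D↑ (6 st, q0=0, F={5}): 0:x→1,z→2 1:x→1,z→3 2:x→4,z→2 3:x→5,z→5 4:x→5,z→3 5:x→5,z→5 (ε-aug+det+¬).
'xzx': N↓-sim [17, 13, 7, 3] end={s23,s6,s9} ∉↓L; 3/3 single-dels accept.
'xzz': |S_i|=[17, 13, 7, 4] end={s12,s23,s6,s9} — reject; 3/3 del acc.
'zxx': N↓-sim [17, 14, 9, 3] end={s23,s6,s9} ∉↓L; 3/3 del acc.
3 minimals (antichain).

Antichain: [xzx, xzz, zxx].


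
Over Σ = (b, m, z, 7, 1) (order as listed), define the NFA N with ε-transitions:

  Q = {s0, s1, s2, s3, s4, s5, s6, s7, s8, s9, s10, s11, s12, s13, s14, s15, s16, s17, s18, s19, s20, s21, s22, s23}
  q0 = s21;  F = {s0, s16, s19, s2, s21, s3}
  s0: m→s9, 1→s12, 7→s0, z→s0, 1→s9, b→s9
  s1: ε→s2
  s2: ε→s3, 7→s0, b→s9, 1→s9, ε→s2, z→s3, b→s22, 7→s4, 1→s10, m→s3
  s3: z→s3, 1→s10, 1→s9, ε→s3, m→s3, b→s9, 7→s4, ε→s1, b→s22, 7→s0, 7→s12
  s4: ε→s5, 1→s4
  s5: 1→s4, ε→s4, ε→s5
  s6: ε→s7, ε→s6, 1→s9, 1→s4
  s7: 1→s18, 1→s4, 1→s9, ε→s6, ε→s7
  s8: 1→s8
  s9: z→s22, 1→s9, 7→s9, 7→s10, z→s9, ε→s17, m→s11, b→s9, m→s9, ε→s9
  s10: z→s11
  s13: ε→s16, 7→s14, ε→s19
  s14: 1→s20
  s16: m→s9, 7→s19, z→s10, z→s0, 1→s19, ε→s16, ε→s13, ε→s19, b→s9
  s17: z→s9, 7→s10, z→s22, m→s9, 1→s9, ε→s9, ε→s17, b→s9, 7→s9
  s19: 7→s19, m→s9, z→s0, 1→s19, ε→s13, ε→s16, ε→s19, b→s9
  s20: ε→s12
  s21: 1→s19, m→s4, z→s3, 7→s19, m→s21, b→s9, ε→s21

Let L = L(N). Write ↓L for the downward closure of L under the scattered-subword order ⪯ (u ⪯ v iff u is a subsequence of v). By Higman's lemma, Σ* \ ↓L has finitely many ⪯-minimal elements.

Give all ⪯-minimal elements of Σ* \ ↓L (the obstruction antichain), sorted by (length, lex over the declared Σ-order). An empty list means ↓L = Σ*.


Antichain: [b, z1, 7m, 1m].

|Q|=24, |F|=6, |δ|=92 (26 ε).
min D↑ (5 st, q0=0, F={1}): 0:b→1,m→0,z→2,7→3,1→3 1:b→1,m→1,z→1,7→1,1→1 2:b→1,m→2,z→2,7→4,1→1 3:b→1,m→1,z→4,7→3,1→3 4:b→1,m→1,z→4,7→4,1→1 [Hopcroft].
'b': |S_i|=[18, 5] end={s10,s11,s17,s22,s9} ∉↓L; 1/1 single-dels accept.
'z1': |S_i|=[18, 12, 8] end={s10,s11,s12,s17,s22,s4,s5,s9} — reject; 2/2 single-dels accept.
'7m': |S_i|=[18, 14, 5] end={s10,s11,s17,s22,s9} ∉↓L; 2/2 del acc.
'1m': N↓-sim [18, 14, 5] end={s10,s11,s17,s22,s9} ∉↓L; 2/2 del acc.
4 obstructions.


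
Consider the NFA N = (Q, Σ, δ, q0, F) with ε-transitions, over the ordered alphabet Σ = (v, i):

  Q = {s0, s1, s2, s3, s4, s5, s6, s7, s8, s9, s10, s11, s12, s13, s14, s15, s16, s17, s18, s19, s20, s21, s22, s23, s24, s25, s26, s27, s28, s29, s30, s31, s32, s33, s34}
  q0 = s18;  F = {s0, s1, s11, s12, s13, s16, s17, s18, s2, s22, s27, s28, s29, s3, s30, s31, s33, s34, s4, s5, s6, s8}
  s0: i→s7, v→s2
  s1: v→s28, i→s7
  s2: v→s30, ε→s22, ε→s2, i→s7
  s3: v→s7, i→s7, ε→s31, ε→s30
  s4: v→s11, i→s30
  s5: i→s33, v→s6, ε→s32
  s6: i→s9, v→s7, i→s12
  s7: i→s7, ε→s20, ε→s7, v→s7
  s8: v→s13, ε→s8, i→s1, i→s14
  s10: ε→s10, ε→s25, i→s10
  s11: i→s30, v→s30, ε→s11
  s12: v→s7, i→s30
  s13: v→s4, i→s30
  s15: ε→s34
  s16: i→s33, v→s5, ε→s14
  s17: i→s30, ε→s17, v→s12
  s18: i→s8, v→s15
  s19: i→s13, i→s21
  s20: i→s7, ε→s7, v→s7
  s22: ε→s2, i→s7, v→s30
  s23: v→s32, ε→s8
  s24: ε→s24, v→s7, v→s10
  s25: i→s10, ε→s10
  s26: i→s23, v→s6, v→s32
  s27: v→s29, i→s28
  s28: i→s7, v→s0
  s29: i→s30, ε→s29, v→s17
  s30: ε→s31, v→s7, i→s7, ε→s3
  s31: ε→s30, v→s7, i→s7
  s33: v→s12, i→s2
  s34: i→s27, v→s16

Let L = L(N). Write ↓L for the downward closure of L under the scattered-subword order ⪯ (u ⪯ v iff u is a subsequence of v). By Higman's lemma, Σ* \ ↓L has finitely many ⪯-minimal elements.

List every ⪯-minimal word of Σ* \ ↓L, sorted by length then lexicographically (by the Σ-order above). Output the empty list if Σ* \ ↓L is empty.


Antichain: [iii, iviv, vvvvv, vvivv, ivvvvi].

|Q|=35, |F|=22, |δ|=83 (23 ε).
min D↑ (20 st, q0=0, F={13}): 0:v→1,i→2 1:v→3,i→4 2:v→5,i→6 3:v→7,i→8 4:v→9,i→10 5:v→11,i→12 6:v→10,i→13 7:v→14,i→8 8:v→15,i→16 9:v→17,i→12 10:v→18,i→13 11:v→19,i→12 12:v→13,i→13 13:v→13,i→13 14:v→13,i→15 15:v→13,i→12 16:v→12,i→13 17:v→15,i→12 18:v→16,i→13 19:v→12,i→12 [Hopcroft].
'iii': run [28, 21, 11, 2] end={s20,s7} rej; 3/3 single-dels accept.
'iviv': |S_i|=[28, 21, 15, 5, 2] end={s20,s7} rej; 4/4 deletions ∈↓L.
'vvvvv': N↓-sim [28, 25, 20, 15, 8, 2] end={s20,s7} rej; 5/5 single-dels accept.
'vvivv': |S_i|=[28, 25, 20, 10, 6, 2] end={s20,s7} ∉↓L; 5/5 deletions ∈↓L.
'ivvvvi': run [28, 21, 15, 12, 9, 5, 2] end={s20,s7} rej; 6/6 deletions ∈↓L.
5 obstructions.


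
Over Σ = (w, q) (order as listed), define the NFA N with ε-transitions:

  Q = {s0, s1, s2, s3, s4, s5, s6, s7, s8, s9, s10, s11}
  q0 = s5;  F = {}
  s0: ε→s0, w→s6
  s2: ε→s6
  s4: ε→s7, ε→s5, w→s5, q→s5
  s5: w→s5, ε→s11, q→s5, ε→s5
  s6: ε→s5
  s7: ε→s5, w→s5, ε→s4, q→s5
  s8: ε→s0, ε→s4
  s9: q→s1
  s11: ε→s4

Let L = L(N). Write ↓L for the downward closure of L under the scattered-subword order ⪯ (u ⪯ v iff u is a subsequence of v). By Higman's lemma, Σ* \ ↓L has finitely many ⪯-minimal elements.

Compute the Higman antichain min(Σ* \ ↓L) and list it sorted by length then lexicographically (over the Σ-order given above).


A = [ε].

|Q|=12, |F|=0, |δ|=20 (12 ε).
min D↑ (1 st, q0=0, F={0}): 0:w→0,q→0 [Hopcroft].
ε ∈ L(D↑) ⇒ ↓L = ∅.


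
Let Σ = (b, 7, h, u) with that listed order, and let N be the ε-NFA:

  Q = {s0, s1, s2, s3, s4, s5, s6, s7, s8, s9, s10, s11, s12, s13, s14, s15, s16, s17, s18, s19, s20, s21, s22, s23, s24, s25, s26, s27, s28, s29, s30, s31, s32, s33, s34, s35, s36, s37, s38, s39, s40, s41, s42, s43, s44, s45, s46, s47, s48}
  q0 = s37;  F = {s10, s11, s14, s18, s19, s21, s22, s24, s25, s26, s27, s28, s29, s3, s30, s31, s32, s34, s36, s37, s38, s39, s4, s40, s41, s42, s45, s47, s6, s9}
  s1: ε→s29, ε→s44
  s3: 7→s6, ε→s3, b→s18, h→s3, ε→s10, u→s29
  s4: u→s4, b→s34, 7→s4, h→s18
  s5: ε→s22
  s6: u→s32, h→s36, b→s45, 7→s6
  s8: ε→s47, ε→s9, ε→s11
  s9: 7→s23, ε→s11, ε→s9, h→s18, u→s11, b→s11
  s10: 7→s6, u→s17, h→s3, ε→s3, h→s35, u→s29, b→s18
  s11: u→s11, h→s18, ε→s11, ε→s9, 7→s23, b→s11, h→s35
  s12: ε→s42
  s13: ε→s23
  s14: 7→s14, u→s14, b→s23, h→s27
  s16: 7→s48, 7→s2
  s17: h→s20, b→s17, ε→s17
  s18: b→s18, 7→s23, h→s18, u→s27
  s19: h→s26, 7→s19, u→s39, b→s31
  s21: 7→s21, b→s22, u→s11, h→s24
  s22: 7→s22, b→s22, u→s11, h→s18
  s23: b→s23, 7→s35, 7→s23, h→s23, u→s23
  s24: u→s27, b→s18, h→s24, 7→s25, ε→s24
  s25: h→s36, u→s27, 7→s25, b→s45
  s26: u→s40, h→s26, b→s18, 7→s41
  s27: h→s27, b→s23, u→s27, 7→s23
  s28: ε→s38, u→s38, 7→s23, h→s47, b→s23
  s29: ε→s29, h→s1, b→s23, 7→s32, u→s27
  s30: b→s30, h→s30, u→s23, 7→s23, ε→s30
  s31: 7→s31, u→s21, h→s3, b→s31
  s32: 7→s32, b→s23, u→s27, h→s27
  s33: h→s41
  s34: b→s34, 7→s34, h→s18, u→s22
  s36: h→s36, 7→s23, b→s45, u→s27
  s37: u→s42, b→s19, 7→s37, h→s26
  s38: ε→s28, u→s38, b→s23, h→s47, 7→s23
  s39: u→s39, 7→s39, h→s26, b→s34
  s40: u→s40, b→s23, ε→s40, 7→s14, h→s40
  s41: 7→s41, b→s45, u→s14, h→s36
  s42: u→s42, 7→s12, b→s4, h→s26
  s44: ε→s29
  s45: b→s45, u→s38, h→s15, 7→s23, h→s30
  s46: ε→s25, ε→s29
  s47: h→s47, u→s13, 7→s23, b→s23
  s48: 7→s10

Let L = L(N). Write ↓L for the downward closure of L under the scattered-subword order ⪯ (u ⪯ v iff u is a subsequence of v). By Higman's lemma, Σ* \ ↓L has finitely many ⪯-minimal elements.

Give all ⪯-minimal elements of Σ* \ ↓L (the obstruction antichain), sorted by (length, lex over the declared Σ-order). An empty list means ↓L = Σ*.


Antichain: [hb7, hub, h7h7, ubh7, bbuu7, h7bhu].

|Q|=49, |F|=30, |δ|=160 (25 ε).
min D↑ (28 st, q0=0, F={13}): 0:b→1,7→0,h→2,u→3 1:b→4,7→1,h→2,u→5 2:b→6,7→7,h→2,u→8 3:b→9,7→3,h→2,u→3 4:b→4,7→4,h→10,u→11 5:b→12,7→5,h→2,u→5 6:b→6,7→13,h→6,u→14 7:b→15,7→7,h→16,u→17 8:b→13,7→17,h→8,u→8 9:b→12,7→9,h→6,u→9 10:b→6,7→18,h→10,u→19 11:b→20,7→11,h→21,u→22 12:b→12,7→12,h→6,u→20 13:b→13,7→13,h→13,u→13 14:b→13,7→13,h→14,u→14 15:b→15,7→13,h→23,u→24 16:b→15,7→13,h→16,u→14 17:b→13,7→17,h→14,u→17 18:b→15,7→18,h→16,u→25 19:b→13,7→25,h→19,u→14 20:b→20,7→20,h→6,u→22 21:b→6,7→26,h→21,u→14 22:b→22,7→13,h→6,u→22 23:b→23,7→13,h→23,u→13 24:b→13,7→13,h→27,u→24 25:b→13,7→25,h→14,u→14 26:b→15,7→26,h→16,u→14 27:b→13,7→13,h→27,u→13 (ε-aug+det+¬).
'hb7': |S_i|=[39, 27, 13, 2] end={s23,s35} rej; 3/3 single-dels accept.
'hub': run [39, 27, 15, 4] end={s17,s20,s23,s35} — reject; 3/3 deletions ∈↓L.
'h7h7': N↓-sim [39, 27, 16, 11, 2] end={s23,s35} — reject; 4/4 del acc.
'ubh7': N↓-sim [39, 33, 18, 9, 2] end={s23,s35} ∉↓L; 4/4 deletions ∈↓L.
'bbuu7': |S_i|=[39, 36, 29, 24, 10, 2] end={s23,s35} rej; 5/5 single-dels accept.
'h7bhu': |S_i|=[39, 27, 16, 9, 6, 3] end={s13,s23,s35} — reject; 5/5 deletions ∈↓L.
6 words, ⪯-incomp.


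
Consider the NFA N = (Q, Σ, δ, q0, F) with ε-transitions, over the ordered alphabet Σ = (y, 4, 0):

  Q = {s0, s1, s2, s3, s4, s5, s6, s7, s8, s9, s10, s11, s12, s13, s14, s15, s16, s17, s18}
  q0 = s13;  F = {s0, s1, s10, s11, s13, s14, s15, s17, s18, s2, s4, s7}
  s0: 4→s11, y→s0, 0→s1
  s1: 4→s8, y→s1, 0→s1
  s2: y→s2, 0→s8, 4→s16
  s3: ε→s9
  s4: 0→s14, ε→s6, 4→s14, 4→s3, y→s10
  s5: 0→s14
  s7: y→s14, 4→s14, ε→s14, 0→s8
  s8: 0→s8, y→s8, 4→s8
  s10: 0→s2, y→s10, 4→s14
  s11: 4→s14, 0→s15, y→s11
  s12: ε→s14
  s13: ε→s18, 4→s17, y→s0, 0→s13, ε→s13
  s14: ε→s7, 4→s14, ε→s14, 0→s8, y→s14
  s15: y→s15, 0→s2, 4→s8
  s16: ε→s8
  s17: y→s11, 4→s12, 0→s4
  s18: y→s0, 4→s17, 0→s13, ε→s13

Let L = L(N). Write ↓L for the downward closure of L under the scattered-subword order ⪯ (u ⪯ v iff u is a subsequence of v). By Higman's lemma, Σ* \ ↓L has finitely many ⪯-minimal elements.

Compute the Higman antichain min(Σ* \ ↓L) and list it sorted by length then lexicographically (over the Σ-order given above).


min(Σ*\↓L) = [y04, 440, 4000].

|Q|=19, |F|=12, |δ|=51 (10 ε).
min D↑ (11 st, q0=0, F={8}): 0:y→1,4→2,0→0 1:y→1,4→3,0→4 2:y→3,4→5,0→6 3:y→3,4→5,0→7 4:y→4,4→8,0→4 5:y→5,4→5,0→8 6:y→9,4→5,0→5 7:y→7,4→8,0→10 8:y→8,4→8,0→8 9:y→9,4→5,0→10 10:y→10,4→8,0→8.
'y04': run [18, 10, 5, 2] end={s16,s8} rej; 3/3 deletions ∈↓L.
'440': N↓-sim [18, 14, 7, 1] end={s8} rej; 3/3 single-dels accept.
'4000': |S_i|=[18, 14, 11, 5, 1] end={s8} ∉↓L; 4/4 deletions ∈↓L.
3 minimals (antichain).


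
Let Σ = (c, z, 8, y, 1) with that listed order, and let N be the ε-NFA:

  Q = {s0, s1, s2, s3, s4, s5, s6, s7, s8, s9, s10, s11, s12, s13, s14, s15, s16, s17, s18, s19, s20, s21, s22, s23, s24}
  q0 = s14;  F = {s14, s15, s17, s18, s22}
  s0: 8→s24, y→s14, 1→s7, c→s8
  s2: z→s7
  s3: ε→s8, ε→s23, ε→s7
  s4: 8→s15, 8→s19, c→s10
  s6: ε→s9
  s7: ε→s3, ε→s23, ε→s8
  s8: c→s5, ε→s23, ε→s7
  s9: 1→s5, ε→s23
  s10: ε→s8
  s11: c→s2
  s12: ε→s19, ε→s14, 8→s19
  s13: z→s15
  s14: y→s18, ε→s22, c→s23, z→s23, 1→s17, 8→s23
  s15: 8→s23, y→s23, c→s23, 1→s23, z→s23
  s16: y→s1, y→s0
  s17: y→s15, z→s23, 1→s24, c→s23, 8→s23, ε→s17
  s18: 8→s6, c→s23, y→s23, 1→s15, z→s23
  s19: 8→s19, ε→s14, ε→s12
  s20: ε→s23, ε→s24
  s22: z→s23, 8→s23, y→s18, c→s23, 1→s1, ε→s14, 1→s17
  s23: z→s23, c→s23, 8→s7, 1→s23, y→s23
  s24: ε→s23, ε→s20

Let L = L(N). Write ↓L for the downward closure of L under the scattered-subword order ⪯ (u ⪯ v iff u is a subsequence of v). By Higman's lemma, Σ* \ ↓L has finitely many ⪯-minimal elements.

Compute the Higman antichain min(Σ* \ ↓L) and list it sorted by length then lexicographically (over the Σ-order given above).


Antichain: [c, z, 8, yy, 11].

|Q|=25, |F|=5, |δ|=69 (22 ε).
min D↑ (5 st, q0=0, F={1}): 0:c→1,z→1,8→1,y→2,1→3 1:c→1,z→1,8→1,y→1,1→1 2:c→1,z→1,8→1,y→1,1→4 3:c→1,z→1,8→1,y→4,1→1 4:c→1,z→1,8→1,y→1,1→1 (ε-aug+det+¬).
'c': N↓-sim [15, 5] end={s23,s3,s5,s7,s8} — reject; 1/1 single-dels accept.
'z': |S_i|=[15, 5] end={s23,s3,s5,s7,s8} rej; 1/1 deletions ∈↓L.
'8': |S_i|=[15, 7] end={s23,s3,s5,s6,s7,s8,s9} ∉↓L; 1/1 del acc.
'yy': |S_i|=[15, 9, 5] end={s23,s3,s5,s7,s8} ∉↓L; 2/2 del acc.
'11': run [15, 10, 7] end={s20,s23,s24,s3,s5,s7,s8} — reject; 2/2 del acc.
5 obstructions.


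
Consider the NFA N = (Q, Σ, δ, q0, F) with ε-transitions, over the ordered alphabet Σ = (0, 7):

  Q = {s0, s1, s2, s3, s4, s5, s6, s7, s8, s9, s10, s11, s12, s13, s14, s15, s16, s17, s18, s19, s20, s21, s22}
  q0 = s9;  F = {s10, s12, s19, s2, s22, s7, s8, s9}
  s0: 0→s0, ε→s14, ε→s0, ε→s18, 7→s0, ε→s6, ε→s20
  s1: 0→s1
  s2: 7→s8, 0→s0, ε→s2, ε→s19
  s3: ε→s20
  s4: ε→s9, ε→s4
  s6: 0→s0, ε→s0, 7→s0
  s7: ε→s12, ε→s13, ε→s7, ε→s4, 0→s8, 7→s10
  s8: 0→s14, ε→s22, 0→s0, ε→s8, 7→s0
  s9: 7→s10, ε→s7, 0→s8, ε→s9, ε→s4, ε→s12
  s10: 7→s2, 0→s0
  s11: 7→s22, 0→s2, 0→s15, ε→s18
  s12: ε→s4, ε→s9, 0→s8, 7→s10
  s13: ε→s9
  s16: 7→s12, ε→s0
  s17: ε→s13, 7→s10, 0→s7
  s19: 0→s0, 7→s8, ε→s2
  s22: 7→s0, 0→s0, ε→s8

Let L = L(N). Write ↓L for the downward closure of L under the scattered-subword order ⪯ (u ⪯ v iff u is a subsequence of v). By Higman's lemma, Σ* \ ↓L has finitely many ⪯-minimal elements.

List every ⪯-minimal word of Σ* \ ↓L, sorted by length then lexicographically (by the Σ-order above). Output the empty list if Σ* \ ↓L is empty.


min(Σ*\↓L) = [00, 07, 70, 7777].

|Q|=23, |F|=8, |δ|=57 (29 ε).
min D↑ (5 st, q0=0, F={3}): 0:0→1,7→2 1:0→3,7→3 2:0→3,7→4 3:0→3,7→3 4:0→3,7→1 [Hopcroft].
'00': N↓-sim [15, 7, 5] end={s0,s14,s18,s20,s6} — reject; 2/2 single-dels accept.
'07': |S_i|=[15, 7, 5] end={s0,s14,s18,s20,s6} rej; 2/2 del acc.
'70': N↓-sim [15, 10, 5] end={s0,s14,s18,s20,s6} ∉↓L; 2/2 single-dels accept.
'7777': N↓-sim [15, 10, 9, 7, 5] end={s0,s14,s18,s20,s6} rej; 4/4 single-dels accept.
4 minimals (antichain).


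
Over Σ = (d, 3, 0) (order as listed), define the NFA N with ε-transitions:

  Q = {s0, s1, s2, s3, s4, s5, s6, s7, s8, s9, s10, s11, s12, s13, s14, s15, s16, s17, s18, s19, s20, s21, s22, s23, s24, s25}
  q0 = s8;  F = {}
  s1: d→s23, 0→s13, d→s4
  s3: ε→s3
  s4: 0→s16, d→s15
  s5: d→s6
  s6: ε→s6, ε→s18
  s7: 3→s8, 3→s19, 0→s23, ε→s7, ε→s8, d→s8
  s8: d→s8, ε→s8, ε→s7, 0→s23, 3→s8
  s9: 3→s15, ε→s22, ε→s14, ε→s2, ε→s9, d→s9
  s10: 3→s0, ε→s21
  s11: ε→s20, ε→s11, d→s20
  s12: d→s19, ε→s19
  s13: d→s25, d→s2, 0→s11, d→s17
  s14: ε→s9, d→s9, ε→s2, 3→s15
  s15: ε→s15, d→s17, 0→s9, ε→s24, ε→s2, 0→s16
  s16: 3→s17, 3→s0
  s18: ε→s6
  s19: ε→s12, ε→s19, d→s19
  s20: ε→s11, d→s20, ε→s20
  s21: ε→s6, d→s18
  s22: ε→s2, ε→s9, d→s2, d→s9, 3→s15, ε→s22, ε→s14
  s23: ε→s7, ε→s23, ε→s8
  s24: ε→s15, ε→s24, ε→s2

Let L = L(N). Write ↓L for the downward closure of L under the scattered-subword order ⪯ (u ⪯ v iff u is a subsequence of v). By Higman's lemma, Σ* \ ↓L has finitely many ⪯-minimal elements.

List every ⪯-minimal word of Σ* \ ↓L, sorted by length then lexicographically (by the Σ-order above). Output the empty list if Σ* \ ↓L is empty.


A = [ε].

|Q|=26, |F|=0, |δ|=71 (36 ε).
min D↑ (1 st, q0=0, F={0}): 0:d→0,3→0,0→0 [Hopcroft].
ε ∈ L(D↑) — L = ∅.


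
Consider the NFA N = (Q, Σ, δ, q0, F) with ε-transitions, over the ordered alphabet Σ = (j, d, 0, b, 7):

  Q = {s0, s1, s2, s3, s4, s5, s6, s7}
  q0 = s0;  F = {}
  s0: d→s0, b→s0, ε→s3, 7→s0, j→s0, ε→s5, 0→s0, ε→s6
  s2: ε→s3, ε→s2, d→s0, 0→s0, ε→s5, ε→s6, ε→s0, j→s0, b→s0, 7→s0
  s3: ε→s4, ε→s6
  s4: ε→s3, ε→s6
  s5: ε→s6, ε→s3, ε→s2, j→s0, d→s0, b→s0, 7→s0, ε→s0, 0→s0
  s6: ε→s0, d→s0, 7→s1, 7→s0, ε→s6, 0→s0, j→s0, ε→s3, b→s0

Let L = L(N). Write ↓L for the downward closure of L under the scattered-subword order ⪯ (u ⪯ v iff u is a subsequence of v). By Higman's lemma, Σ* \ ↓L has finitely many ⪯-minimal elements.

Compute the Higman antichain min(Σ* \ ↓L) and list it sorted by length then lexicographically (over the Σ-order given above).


A = [ε].

|Q|=8, |F|=0, |δ|=40 (19 ε).
min D↑ (1 st, q0=0, F={0}): 0:j→0,d→0,0→0,b→0,7→0 [Hopcroft].
ε ∈ L(D↑) ⇒ ↓L = ∅.


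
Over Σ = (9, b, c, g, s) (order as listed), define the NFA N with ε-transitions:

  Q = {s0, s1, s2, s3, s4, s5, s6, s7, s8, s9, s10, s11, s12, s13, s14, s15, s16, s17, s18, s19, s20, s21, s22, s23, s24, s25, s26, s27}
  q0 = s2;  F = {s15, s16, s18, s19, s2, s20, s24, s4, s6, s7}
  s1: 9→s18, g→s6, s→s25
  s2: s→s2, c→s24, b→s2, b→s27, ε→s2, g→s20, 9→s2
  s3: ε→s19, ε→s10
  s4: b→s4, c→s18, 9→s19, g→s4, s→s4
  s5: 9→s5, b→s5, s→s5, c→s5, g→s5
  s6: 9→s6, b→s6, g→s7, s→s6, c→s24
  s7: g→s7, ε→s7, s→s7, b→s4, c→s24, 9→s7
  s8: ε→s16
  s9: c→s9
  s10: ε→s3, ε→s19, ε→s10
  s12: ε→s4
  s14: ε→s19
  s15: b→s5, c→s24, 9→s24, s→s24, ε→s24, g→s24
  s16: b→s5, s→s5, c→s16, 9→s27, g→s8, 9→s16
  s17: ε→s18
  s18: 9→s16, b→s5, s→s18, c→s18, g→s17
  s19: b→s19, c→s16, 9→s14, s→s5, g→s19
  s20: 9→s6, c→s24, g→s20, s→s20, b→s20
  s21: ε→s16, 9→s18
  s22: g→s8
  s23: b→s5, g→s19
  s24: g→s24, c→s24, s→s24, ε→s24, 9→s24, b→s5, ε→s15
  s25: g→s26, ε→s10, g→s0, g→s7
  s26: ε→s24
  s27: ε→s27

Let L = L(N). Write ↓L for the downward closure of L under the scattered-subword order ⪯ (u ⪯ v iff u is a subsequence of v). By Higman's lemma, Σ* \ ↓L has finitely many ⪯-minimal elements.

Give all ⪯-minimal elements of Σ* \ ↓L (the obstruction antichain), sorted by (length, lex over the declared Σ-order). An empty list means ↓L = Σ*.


|Q|=28, |F|=10, |δ|=86 (18 ε).
min D↑ (10 st, q0=0, F={3}): 0:9→0,b→0,c→1,g→2,s→0 1:9→1,b→3,c→1,g→1,s→1 2:9→4,b→2,c→1,g→2,s→2 3:9→3,b→3,c→3,g→3,s→3 4:9→4,b→4,c→1,g→5,s→4 5:9→5,b→6,c→1,g→5,s→5 6:9→7,b→6,c→8,g→6,s→6 7:9→7,b→7,c→9,g→7,s→3 8:9→9,b→3,c→8,g→8,s→8 9:9→9,b→3,c→9,g→9,s→3.
'cb': |S_i|=[15, 8, 1] end={s5} — reject; 2/2 single-dels accept.
'g9gb9s': run [15, 14, 13, 12, 9, 6, 1] end={s5} rej; 6/6 del acc.
2 words, ⪯-incomp.

min(Σ*\↓L) = [cb, g9gb9s].


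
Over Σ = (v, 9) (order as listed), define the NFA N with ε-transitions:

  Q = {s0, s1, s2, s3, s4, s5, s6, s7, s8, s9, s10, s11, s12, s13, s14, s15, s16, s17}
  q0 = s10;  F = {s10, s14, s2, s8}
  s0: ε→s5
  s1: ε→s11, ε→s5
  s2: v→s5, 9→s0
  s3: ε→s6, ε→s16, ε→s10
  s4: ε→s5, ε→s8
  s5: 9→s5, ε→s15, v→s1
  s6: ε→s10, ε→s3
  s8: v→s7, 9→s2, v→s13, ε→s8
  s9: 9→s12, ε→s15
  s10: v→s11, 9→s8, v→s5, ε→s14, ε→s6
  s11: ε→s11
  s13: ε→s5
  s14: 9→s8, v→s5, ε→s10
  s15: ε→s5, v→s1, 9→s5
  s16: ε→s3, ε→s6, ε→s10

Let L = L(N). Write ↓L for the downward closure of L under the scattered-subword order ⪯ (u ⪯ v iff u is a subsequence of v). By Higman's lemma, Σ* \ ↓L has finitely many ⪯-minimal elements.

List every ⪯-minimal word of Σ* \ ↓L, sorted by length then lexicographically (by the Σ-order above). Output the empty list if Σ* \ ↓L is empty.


A = [v, 999].

|Q|=18, |F|=4, |δ|=37 (22 ε).
min D↑ (4 st, q0=0, F={1}): 0:v→1,9→2 1:v→1,9→1 2:v→1,9→3 3:v→1,9→1.
'v': N↓-sim [14, 6] end={s1,s11,s13,s15,s5,s7} ∉↓L; 1/1 single-dels accept.
'999': N↓-sim [14, 9, 6, 5] end={s0,s1,s11,s15,s5} rej; 3/3 del acc.
2 obstructions.


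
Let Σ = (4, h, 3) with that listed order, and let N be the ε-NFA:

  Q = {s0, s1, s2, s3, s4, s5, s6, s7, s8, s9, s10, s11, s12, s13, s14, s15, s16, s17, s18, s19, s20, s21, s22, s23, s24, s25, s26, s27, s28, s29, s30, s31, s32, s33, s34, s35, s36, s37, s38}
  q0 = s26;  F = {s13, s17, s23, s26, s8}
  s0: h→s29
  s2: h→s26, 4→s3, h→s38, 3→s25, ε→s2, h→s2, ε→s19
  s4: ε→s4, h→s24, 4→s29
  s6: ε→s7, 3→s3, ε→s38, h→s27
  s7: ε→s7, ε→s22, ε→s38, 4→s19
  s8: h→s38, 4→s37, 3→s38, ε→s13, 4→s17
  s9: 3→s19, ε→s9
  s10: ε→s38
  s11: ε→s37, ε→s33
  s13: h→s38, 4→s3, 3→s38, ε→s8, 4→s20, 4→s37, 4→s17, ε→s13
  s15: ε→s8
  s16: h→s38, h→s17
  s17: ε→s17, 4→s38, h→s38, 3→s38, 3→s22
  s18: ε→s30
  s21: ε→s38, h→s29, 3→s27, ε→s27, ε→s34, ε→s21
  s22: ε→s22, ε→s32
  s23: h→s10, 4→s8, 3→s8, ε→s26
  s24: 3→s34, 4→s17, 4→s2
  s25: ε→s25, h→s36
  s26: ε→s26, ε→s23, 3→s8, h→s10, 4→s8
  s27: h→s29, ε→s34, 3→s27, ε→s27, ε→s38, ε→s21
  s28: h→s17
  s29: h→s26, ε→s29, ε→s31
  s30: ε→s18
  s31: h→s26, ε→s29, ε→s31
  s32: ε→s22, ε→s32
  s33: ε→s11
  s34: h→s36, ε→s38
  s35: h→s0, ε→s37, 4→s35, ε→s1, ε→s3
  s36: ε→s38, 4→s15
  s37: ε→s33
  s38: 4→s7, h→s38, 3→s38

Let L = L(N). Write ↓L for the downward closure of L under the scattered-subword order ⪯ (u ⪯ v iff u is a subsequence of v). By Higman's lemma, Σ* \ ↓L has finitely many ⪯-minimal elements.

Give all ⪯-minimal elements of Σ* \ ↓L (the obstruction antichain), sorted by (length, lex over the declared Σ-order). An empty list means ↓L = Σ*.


|Q|=39, |F|=5, |δ|=98 (46 ε).
min D↑ (4 st, q0=0, F={2}): 0:4→1,h→2,3→1 1:4→3,h→2,3→2 2:4→2,h→2,3→2 3:4→2,h→2,3→2 (ε-aug+det+¬).
'h': run [16, 6] end={s10,s19,s22,s32,s38,s7} — reject; 1/1 deletions ∈↓L.
'43': N↓-sim [16, 13, 5] end={s19,s22,s32,s38,s7} ∉↓L; 2/2 single-dels accept.
'33': |S_i|=[16, 13, 5] end={s19,s22,s32,s38,s7} ∉↓L; 2/2 deletions ∈↓L.
'444': N↓-sim [16, 13, 11, 5] end={s19,s22,s32,s38,s7} rej; 3/3 del acc.
'344': N↓-sim [16, 13, 11, 5] end={s19,s22,s32,s38,s7} rej; 3/3 del acc.
5 words, ⪯-incomp.

min(Σ*\↓L) = [h, 43, 33, 444, 344].


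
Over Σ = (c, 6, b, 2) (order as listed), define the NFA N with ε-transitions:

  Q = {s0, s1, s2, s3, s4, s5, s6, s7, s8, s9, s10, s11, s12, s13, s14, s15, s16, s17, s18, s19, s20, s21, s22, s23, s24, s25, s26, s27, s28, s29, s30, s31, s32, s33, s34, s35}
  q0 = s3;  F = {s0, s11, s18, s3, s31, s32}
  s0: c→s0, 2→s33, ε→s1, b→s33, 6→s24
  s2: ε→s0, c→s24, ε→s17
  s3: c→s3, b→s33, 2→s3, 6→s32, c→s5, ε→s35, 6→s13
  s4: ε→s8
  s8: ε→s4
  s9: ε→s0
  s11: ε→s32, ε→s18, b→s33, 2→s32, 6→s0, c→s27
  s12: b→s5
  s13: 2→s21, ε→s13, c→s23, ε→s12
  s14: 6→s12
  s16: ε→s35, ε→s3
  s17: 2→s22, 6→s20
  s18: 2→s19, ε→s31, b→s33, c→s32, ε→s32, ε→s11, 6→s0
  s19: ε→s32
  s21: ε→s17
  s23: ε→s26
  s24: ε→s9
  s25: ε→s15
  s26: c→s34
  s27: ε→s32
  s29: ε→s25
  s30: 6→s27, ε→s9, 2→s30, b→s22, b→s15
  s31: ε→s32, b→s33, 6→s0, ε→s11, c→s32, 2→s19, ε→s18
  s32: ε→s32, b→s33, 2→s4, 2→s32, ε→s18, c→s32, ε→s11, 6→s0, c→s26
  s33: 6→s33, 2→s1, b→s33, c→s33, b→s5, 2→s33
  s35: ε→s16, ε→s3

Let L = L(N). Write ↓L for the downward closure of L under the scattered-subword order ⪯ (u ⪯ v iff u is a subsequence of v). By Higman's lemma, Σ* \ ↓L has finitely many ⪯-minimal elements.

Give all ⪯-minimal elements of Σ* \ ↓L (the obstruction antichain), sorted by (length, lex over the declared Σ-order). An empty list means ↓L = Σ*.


A = [b, 662].

|Q|=36, |F|=6, |δ|=78 (32 ε).
min D↑ (4 st, q0=0, F={2}): 0:c→0,6→1,b→2,2→0 1:c→1,6→3,b→2,2→1 2:c→2,6→2,b→2,2→2 3:c→3,6→3,b→2,2→2 [Hopcroft].
'b': |S_i|=[26, 3] end={s1,s33,s5} ∉↓L; 1/1 deletions ∈↓L.
'662': N↓-sim [26, 23, 7, 3] end={s1,s33,s5} — reject; 3/3 del acc.
2 minimals (antichain).


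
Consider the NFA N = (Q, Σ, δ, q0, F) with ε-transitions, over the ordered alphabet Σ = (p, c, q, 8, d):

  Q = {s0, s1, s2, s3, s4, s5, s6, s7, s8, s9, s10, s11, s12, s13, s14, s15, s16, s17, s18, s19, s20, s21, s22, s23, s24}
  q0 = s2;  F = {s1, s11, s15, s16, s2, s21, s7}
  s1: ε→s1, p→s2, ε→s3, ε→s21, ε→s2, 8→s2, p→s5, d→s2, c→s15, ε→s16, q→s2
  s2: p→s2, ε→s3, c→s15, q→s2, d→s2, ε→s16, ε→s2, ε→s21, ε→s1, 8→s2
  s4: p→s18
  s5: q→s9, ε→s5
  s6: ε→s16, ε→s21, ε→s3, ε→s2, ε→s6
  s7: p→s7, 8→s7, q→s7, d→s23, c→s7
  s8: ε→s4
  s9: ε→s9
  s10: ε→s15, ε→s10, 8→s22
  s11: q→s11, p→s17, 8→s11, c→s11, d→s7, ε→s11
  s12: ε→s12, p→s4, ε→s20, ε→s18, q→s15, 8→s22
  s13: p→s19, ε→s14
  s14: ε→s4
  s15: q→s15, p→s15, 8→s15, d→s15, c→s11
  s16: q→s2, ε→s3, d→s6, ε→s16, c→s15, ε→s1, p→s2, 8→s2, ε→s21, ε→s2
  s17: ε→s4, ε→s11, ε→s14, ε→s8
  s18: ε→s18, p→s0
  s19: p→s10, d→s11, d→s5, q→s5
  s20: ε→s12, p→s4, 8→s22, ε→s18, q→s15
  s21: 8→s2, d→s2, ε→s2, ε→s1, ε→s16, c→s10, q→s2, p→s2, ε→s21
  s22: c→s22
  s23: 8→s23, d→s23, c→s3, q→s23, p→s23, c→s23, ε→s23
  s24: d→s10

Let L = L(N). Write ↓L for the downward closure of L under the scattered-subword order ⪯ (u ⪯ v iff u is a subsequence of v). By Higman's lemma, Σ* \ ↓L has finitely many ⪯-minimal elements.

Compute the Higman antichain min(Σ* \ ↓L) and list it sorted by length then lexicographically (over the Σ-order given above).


Antichain: [ccdd].

|Q|=25, |F|=7, |δ|=102 (43 ε).
min D↑ (5 st, q0=0, F={4}): 0:p→0,c→1,q→0,8→0,d→0 1:p→1,c→2,q→1,8→1,d→1 2:p→2,c→2,q→2,8→2,d→3 3:p→3,c→3,q→3,8→3,d→4 4:p→4,c→4,q→4,8→4,d→4 (ε-aug+det+¬).
'ccdd': N↓-sim [20, 13, 11, 3, 2] end={s23,s3} — reject; 4/4 single-dels accept.
1 words, ⪯-incomp.


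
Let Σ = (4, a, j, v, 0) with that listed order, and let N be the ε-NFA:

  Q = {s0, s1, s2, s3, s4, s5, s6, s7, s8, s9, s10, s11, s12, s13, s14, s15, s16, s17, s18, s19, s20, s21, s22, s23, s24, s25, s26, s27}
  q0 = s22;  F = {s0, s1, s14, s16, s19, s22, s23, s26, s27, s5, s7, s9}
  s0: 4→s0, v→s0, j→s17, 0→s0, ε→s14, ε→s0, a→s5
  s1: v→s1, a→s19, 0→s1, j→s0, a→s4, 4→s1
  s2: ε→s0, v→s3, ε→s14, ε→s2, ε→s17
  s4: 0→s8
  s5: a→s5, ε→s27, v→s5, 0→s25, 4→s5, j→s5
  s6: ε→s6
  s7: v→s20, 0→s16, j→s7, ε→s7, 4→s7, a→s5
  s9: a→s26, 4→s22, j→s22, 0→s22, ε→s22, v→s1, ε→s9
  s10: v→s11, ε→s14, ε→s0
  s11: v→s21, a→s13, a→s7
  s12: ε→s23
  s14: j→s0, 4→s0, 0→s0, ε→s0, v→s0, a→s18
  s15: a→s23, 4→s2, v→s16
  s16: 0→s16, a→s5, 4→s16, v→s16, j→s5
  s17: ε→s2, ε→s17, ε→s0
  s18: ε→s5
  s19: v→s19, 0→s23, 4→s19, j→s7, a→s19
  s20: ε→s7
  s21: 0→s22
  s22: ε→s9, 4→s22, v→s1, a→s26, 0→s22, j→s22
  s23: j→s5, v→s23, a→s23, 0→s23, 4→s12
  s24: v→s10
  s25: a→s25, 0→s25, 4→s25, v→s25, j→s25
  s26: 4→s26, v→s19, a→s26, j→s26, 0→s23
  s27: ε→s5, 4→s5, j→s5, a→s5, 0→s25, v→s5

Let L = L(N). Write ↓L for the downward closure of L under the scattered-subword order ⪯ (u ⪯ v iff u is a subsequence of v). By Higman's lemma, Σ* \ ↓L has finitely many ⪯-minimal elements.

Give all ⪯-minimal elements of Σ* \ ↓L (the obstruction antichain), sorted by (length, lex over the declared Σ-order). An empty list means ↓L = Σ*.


|Q|=28, |F|=12, |δ|=99 (22 ε).
min D↑ (10 st, q0=0, F={9}): 0:4→0,a→1,j→0,v→2,0→0 1:4→1,a→1,j→1,v→3,0→4 2:4→2,a→3,j→5,v→2,0→2 3:4→3,a→3,j→6,v→3,0→4 4:4→4,a→4,j→7,v→4,0→4 5:4→5,a→7,j→5,v→5,0→5 6:4→6,a→7,j→6,v→6,0→8 7:4→7,a→7,j→7,v→7,0→9 8:4→8,a→7,j→7,v→8,0→8 9:4→9,a→9,j→9,v→9,0→9 (ε-aug+det+¬).
'a0j0': run [21, 13, 7, 3, 1] end={s25} ∉↓L; 4/4 single-dels accept.
'vja0': run [21, 18, 12, 4, 1] end={s25} — reject; 4/4 single-dels accept.
2 minimals (antichain).

Antichain: [a0j0, vja0].


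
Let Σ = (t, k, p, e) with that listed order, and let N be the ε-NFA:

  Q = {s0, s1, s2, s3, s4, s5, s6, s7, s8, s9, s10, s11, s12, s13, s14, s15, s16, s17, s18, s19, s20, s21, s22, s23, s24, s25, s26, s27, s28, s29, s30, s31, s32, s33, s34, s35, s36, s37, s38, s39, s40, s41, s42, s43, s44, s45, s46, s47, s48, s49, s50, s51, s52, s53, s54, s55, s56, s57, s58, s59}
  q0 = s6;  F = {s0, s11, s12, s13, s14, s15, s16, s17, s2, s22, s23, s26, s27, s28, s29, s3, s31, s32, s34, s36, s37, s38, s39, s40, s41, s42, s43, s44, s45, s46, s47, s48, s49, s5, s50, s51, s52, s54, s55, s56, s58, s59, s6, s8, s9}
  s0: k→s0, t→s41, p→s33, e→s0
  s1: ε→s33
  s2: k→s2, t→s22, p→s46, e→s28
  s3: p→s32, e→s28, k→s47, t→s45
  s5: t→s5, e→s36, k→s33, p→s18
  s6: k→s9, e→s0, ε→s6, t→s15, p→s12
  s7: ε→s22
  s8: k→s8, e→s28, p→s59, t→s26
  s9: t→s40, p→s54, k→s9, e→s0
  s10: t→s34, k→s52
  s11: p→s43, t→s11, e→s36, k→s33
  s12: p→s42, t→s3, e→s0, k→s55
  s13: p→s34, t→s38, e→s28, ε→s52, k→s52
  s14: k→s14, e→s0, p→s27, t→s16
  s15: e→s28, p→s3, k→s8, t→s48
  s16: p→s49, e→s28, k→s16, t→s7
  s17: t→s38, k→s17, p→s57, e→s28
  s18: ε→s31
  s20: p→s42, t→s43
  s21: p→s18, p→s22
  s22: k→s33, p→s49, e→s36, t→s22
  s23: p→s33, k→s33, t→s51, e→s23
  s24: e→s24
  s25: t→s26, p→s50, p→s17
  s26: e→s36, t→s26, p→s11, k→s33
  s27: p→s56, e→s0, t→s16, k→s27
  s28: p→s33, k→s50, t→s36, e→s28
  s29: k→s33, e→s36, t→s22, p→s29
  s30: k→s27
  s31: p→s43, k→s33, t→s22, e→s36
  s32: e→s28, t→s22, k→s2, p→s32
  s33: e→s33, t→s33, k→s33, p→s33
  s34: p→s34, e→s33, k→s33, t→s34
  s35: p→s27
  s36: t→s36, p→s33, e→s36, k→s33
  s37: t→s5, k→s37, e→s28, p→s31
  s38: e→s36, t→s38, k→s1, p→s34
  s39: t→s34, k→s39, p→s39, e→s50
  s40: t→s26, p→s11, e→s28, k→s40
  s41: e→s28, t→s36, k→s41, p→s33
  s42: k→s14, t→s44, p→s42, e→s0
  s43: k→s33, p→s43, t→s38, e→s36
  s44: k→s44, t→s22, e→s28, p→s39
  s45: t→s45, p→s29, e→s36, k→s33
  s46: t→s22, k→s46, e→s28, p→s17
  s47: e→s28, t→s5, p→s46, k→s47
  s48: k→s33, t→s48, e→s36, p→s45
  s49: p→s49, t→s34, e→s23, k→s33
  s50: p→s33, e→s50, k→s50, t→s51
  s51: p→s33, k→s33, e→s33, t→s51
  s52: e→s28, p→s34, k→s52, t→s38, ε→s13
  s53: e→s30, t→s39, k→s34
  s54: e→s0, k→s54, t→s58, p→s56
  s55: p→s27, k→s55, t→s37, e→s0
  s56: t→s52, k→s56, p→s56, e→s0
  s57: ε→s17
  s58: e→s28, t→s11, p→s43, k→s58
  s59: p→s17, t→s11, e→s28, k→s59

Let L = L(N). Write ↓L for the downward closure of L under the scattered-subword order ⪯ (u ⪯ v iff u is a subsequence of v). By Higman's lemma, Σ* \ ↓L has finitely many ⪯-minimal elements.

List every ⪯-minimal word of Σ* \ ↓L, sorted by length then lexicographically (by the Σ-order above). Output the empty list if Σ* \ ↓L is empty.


min(Σ*\↓L) = [ep, ttk, ktpk, tekte, kpptpe, pptpte].

|Q|=60, |F|=45, |δ|=206 (7 ε).
min D↑ (45 st, q0=0, F={14}): 0:t→1,k→2,p→3,e→4 1:t→5,k→6,p→7,e→8 2:t→9,k→2,p→10,e→4 3:t→7,k→11,p→12,e→4 4:t→13,k→4,p→14,e→4 5:t→5,k→14,p→15,e→16 6:t→17,k→6,p→18,e→8 7:t→15,k→19,p→20,e→8 8:t→16,k→21,p→14,e→8 9:t→17,k→9,p→22,e→8 10:t→23,k→10,p→24,e→4 11:t→25,k→11,p→26,e→4 12:t→27,k→28,p→12,e→4 13:t→16,k→13,p→14,e→8 14:t→14,k→14,p→14,e→14 15:t→15,k→14,p→29,e→16 16:t→16,k→14,p→14,e→16 17:t→17,k→14,p→22,e→16 18:t→22,k→18,p→30,e→8 19:t→31,k→19,p→32,e→8 20:t→33,k→34,p→20,e→8 21:t→35,k→21,p→14,e→21 22:t→22,k→14,p→36,e→16 23:t→22,k→23,p→36,e→8 24:t→37,k→24,p→24,e→4 25:t→31,k→25,p→38,e→8 26:t→39,k→26,p→24,e→4 27:t→33,k→27,p→40,e→8 28:t→39,k→28,p→26,e→4 29:t→33,k→14,p→29,e→16 30:t→41,k→30,p→30,e→8 31:t→31,k→14,p→38,e→16 32:t→33,k→32,p→30,e→8 33:t→33,k→14,p→42,e→16 34:t→33,k→34,p→32,e→8 35:t→35,k→14,p→14,e→14 36:t→41,k→14,p→36,e→16 37:t→41,k→37,p→43,e→8 38:t→33,k→14,p→36,e→16 39:t→33,k→39,p→42,e→8 40:t→43,k→40,p→40,e→21 41:t→41,k→14,p→43,e→16 42:t→43,k→14,p→42,e→44 43:t→43,k→14,p→43,e→14 44:t→35,k→14,p→14,e→44.
'ep': run [50, 8, 1] end={s33} — reject; 2/2 deletions ∈↓L.
'ttk': run [50, 40, 19, 2] end={s1,s33} — reject; 3/3 deletions ∈↓L.
'ktpk': N↓-sim [50, 41, 25, 13, 2] end={s1,s33} ∉↓L; 4/4 deletions ∈↓L.
'tekte': N↓-sim [50, 40, 6, 3, 2, 1] end={s33} — reject; 5/5 deletions ∈↓L.
'kpptpe': N↓-sim [50, 41, 30, 19, 11, 2, 1] end={s33} rej; 6/6 deletions ∈↓L.
'pptpte': |S_i|=[50, 43, 32, 18, 7, 3, 1] end={s33} — reject; 6/6 del acc.
6 obstructions.
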